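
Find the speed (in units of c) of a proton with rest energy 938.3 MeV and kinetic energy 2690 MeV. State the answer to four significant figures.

γ = 1 + K/(mc²) = 1 + 2690/938.3 = 3.8669.
β = √(1 − 1/γ²) = √(1 − 0.0668766) = √0.9331234 = 0.9660.

0.9660c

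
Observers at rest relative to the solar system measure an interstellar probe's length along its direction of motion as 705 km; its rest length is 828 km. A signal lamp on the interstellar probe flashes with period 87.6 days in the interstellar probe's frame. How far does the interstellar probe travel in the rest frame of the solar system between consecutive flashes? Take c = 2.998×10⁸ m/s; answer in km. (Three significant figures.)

1.40×10^12 km

Length contraction gives γ = L₀/L = 828/705 = 1.17447.
β = √(1 − 1/γ²) = 0.52444. Lab-frame period = γτ = 1.17447×87.6 days = 102.88 days. Distance = βc × γτ = 0.52444 × 2.998×10⁸ m/s × 8888832 s = 1.3976×10^15 m = 1.40×10^12 km.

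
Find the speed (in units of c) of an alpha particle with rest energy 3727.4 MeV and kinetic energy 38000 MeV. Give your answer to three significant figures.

0.996c

γ = 1 + K/(mc²) = 1 + 38000/3727.4 = 11.195.
β = √(1 − 1/γ²) = √(1 − 0.00797906) = √0.99202094 = 0.996.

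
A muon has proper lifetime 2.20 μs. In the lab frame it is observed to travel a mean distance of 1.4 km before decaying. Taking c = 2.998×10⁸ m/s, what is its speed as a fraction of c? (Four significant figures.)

0.9046c

Lab distance = (lab lifetime)·v = γτ·βc, so βγ = d/(cτ) = 1400/(2.998×10⁸ × 2.200×10^-6) = 2.1226.
With βγ = 2.1226: γ² = 1 + (βγ)² = 5.50543, and β = (βγ)/γ = 2.1226/2.34637 = 0.9046.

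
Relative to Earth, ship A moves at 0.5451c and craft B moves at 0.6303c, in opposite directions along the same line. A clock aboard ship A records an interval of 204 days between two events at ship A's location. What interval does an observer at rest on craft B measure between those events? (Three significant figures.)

421 days

Speed of ship A in craft B's frame: u = (v_A + v_B)/(1 + v_A v_B/c²) = (0.5451 + 0.6303)/(1 + 0.5451×0.6303) = 1.1754/1.34357653 = 0.87483; |u| = 0.87483c.
γ for this relative speed: γ = 1/√(1 − 0.765328) = 2.0643.
The clock on ship A records proper time, so craft B measures Δt = γΔτ = 2.0643 × 204 = 421 days.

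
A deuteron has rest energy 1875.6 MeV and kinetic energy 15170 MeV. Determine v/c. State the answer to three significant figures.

γ = 1 + K/(mc²) = 1 + 15170/1875.6 = 9.0881.
β = √(1 − 1/γ²) = √(1 − 0.0121075) = √0.9878925 = 0.994.

0.994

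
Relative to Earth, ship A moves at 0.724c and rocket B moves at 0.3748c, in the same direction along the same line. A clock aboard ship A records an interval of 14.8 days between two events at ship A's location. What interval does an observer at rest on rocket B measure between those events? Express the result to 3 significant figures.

16.9 days

Speed of ship A in rocket B's frame: u = (v_A − v_B)/(1 − v_A v_B/c²) = (0.724 − 0.3748)/(1 − 0.724×0.3748) = 0.3492/0.7286448 = 0.47925; |u| = 0.47925c.
At |u| = 0.47925c, γ = (1 − 0.229681)^(−1/2) = 1.1394.
Ship A's interval is proper; time dilation gives Δt_B = γΔτ = 1.1394 × 14.8 days = 16.9 days.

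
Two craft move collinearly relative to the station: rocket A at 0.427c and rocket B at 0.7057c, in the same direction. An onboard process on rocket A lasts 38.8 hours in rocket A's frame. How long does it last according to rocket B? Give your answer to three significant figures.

42.3 hours

Speed of rocket A in rocket B's frame: u = (v_A − v_B)/(1 − v_A v_B/c²) = (0.427 − 0.7057)/(1 − 0.427×0.7057) = −0.2787/0.6986661 = −0.3989; |u| = 0.3989c.
γ for this relative speed: γ = 1/√(1 − 0.159121) = 1.0905.
Rocket A's interval is proper; time dilation gives Δt_B = γΔτ = 1.0905 × 38.8 hours = 42.3 hours.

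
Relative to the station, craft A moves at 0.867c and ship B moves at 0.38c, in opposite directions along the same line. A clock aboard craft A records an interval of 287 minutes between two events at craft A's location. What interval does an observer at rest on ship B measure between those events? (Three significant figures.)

828 minutes

The velocity of craft A relative to ship B is (0.867 + 0.38)c / (1 + 0.867×0.38) = 0.93797c; relative speed 0.93797c.
At |u| = 0.93797c, γ = (1 − 0.879788)^(−1/2) = 2.8842.
The clock on craft A records proper time, so ship B measures Δt = γΔτ = 2.8842 × 287 = 828 minutes.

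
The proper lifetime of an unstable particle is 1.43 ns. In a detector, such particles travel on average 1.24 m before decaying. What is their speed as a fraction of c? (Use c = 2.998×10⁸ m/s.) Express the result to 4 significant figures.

0.9451c

Let x = d/(cτ) = 1.240 m / (2.998×10⁸ m/s × 1.430×10^-9 s) = 2.8924. Since d = βγcτ, x = βγ = β/√(1−β²).
Solving: β² = x²/(1+x²) = 8.36598/9.36598 = 0.893231, so β = 0.9451.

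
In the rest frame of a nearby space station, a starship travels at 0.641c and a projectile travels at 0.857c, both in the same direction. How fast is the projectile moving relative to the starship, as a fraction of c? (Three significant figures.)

Transform to the starship's frame: u' = (u − v)/(1 − uv/c²).
u' = (0.857 − 0.641)/(1 − 0.857×0.641) = 0.216/0.450663 = 0.47929.
Speed in the starship's frame: 0.479c (in the same direction).

0.479c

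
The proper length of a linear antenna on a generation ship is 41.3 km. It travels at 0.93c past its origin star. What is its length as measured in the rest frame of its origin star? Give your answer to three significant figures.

15.2 km

With β = 0.93, γ = 1/√(1 − 0.93²) = 1/√0.1351 = 2.7206.
Along the direction of motion the measured length is L₀/γ = 41.3/2.7206 = 15.2 km.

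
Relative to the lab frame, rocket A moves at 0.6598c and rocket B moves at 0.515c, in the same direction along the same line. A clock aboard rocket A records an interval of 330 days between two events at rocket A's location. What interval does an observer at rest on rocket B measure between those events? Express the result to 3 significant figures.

338 days

The velocity of rocket A relative to rocket B is (0.6598 − 0.515)c / (1 − 0.6598×0.515) = 0.21933c; relative speed 0.21933c.
γ for this relative speed: γ = 1/√(1 − 0.0481056) = 1.025.
The clock on rocket A records proper time, so rocket B measures Δt = γΔτ = 1.025 × 330 = 338 days.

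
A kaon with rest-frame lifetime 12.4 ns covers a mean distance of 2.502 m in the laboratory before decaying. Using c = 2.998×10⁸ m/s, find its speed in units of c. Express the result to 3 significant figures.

0.558c

Lab distance = (lab lifetime)·v = γτ·βc, so βγ = d/(cτ) = 2.502/(2.998×10⁸ × 1.240×10^-8) = 0.67303.
With βγ = 0.67303: γ² = 1 + (βγ)² = 1.452969, and β = (βγ)/γ = 0.67303/1.20539 = 0.558.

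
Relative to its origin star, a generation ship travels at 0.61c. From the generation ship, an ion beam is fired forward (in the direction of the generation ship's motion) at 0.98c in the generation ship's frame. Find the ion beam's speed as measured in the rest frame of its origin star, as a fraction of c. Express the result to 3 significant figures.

In units of c, u = (u' + v)/(1 + u'v) with u' = 0.98 and v = 0.61.
Numerator: 0.98 + 0.61 = 1.59. Denominator: 1 + (0.98)(0.61) = 1.5978.
u = 1.59/1.5978 = 0.99512, so the speed is 0.995c.

0.995c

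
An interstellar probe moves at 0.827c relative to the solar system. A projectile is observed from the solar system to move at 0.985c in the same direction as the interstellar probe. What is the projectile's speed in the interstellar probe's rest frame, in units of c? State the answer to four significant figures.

Transform to the interstellar probe's frame: u' = (u − v)/(1 − uv/c²).
u' = (0.985 − 0.827)/(1 − 0.985×0.827) = 0.158/0.185405 = 0.85219.
Speed in the interstellar probe's frame: 0.8522c (in the same direction).

0.8522c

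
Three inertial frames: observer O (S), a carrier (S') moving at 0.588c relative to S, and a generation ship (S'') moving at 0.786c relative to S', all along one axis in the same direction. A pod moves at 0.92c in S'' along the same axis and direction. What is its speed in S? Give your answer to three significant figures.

0.997c

Apply u = (u'+v)/(1+u'v) twice. Pod in the carrier frame: (0.92+0.786)/(1+0.92·0.786) = 1.706/1.72312 = 0.99006c.
That velocity, transformed to the rest frame of observer O: (0.99006+0.588)/(1+0.99006·0.588) = 1.57806/1.58215528 = 0.99741c.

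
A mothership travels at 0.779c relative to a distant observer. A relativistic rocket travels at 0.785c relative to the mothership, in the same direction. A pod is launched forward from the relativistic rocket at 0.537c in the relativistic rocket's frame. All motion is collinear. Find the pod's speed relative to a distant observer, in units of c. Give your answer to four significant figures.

First combine the pod and relativistic rocket (S''→S'): u₁ = (0.537 + 0.785)/(1 + 0.537×0.785) = 1.322/1.421545 = 0.92997.
Then combine with the mothership (S'→S): u = (0.92997 + 0.779)/(1 + 0.92997×0.779) = 1.70897/1.72444663 = 0.99103.

0.9910c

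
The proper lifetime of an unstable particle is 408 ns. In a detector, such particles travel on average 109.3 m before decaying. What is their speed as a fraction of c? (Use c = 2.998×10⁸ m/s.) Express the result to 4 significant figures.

0.6663c

Lab distance = (lab lifetime)·v = γτ·βc, so βγ = d/(cτ) = 109.3/(2.998×10⁸ × 4.080×10^-7) = 0.89357.
With βγ = 0.89357: γ² = 1 + (βγ)² = 1.798467, and β = (βγ)/γ = 0.89357/1.34107 = 0.6663.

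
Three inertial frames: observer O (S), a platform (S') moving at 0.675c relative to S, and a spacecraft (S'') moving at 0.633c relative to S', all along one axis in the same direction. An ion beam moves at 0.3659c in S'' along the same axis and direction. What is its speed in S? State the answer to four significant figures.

Apply u = (u'+v)/(1+u'v) twice. Ion beam in the platform frame: (0.3659+0.633)/(1+0.3659·0.633) = 0.9989/1.2316147 = 0.81105c.
That velocity, transformed to the rest frame of observer O: (0.81105+0.675)/(1+0.81105·0.675) = 1.48605/1.54745875 = 0.96032c.

0.9603c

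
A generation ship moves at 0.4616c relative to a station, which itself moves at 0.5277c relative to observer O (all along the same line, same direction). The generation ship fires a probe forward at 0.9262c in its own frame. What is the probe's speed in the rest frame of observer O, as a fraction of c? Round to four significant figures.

First combine the probe and generation ship (S''→S'): u₁ = (0.9262 + 0.4616)/(1 + 0.9262×0.4616) = 1.3878/1.42753392 = 0.97217.
Then combine with the station (S'→S): u = (0.97217 + 0.5277)/(1 + 0.97217×0.5277) = 1.49987/1.513014109 = 0.99131.

0.9913c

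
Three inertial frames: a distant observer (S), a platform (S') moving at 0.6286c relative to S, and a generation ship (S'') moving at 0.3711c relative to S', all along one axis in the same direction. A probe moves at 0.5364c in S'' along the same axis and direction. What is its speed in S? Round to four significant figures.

0.9388c

Compose velocities in two stages. Stage 1 (into S'): u₁ = (0.5364+0.3711)/(1+0.5364×0.3711) = 0.75684.
Stage 2 (into S): u = (0.75684+0.6286)/(1+0.75684×0.6286) = 0.9388, so the speed is 0.9388c.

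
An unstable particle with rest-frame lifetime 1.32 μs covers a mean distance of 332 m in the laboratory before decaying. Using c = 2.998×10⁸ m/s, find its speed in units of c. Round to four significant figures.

0.6427c

Let x = d/(cτ) = 332.0 m / (2.998×10⁸ m/s × 1.320×10^-6 s) = 0.83894. Since d = βγcτ, x = βγ = β/√(1−β²).
Solving: β² = x²/(1+x²) = 0.70382/1.70382 = 0.413084, so β = 0.6427.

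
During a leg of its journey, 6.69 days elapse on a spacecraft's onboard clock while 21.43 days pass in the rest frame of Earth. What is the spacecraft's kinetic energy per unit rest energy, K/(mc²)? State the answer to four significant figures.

2.203

The time-dilation ratio gives γ = 21.43/6.69 = 3.20329.
K/(mc²) = γ − 1 = 3.20329 − 1 = 2.203.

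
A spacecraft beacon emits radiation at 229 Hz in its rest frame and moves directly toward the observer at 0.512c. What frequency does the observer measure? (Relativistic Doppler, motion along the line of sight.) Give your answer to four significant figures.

403.1 Hz

Relativistic Doppler (source moving toward): f_obs = f_src · √((1+β)/(1−β)).
With β = 0.512: factor = √(1.512/0.488) = 1.7602.
f_obs = 229 × 1.7602 = 403.1 Hz.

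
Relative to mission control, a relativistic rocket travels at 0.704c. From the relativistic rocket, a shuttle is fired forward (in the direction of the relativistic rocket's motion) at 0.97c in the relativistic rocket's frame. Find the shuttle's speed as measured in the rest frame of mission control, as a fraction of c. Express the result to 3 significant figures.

Relativistic velocity addition: u = (u' + v)/(1 + u'v/c²), with u' = 0.97c and v = 0.704c.
Numerator: 0.97 + 0.704 = 1.674. Denominator: 1 + (0.97)(0.704) = 1.68288.
u = 1.674/1.68288 = 0.99472, so the speed is 0.995c.

0.995c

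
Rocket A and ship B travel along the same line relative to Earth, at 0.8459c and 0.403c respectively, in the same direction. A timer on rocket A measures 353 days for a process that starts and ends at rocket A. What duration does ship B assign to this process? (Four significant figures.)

The velocity of rocket A relative to ship B is (0.8459 − 0.403)c / (1 − 0.8459×0.403) = 0.67197c; relative speed 0.67197c.
At |u| = 0.67197c, γ = (1 − 0.451544)^(−1/2) = 1.3503.
Rocket A's interval is proper; time dilation gives Δt_B = γΔτ = 1.3503 × 353 days = 476.7 days.

476.7 days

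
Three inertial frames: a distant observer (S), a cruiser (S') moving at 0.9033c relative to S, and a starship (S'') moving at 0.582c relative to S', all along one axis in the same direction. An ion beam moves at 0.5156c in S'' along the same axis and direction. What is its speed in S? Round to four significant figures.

First combine the ion beam and starship (S''→S'): u₁ = (0.5156 + 0.582)/(1 + 0.5156×0.582) = 1.0976/1.3000792 = 0.84426.
Then combine with the cruiser (S'→S): u = (0.84426 + 0.9033)/(1 + 0.84426×0.9033) = 1.74756/1.762620058 = 0.99146.

0.9915c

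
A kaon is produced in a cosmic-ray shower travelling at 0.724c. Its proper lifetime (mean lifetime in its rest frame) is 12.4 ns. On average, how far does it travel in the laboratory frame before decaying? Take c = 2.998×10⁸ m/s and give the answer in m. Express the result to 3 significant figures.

γ = 1/√(1 − β²) = 1/√(1 − 0.524176) = 1/√0.475824 = 1/0.6898 = 1.4497.
Lab-frame lifetime: Δt = γτ = 1.4497 × 12.4 ns = 17.976 ns.
Distance: d = vΔt = 0.724 × 2.998×10⁸ m/s × 1.7976×10^-8 s = 3.90 m.

3.90 m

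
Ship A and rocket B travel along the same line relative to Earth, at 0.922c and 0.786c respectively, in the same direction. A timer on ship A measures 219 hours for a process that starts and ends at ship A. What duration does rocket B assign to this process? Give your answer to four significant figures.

Transform ship A's velocity into rocket B's frame: (0.922 − 0.786)/(1 − 0.922·0.786) = 0.136/0.275308, so the relative speed is 0.49399c.
At |u| = 0.49399c, γ = (1 − 0.244026)^(−1/2) = 1.1501.
Ship A's interval is proper; time dilation gives Δt_B = γΔτ = 1.1501 × 219 hours = 251.9 hours.

251.9 hours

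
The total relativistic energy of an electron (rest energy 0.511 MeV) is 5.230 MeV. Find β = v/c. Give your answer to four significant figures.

0.9952

Total energy E = γmc² gives γ = 5.230/0.511 = 10.235.
Hence β = √(1 − 1/γ²) = √(1 − 0.00954606) = √0.99045394 = 0.9952.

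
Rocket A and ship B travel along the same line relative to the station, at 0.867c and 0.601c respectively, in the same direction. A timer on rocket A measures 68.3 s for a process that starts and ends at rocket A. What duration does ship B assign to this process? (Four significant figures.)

Speed of rocket A in ship B's frame: u = (v_A − v_B)/(1 − v_A v_B/c²) = (0.867 − 0.601)/(1 − 0.867×0.601) = 0.266/0.478933 = 0.5554; |u| = 0.5554c.
At |u| = 0.5554c, γ = (1 − 0.308469)^(−1/2) = 1.2025.
The clock on rocket A records proper time, so ship B measures Δt = γΔτ = 1.2025 × 68.3 = 82.13 s.

82.13 s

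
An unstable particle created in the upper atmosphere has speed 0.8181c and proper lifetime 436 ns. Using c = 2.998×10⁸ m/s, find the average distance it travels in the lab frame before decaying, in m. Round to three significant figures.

186 m

γ = 1/√(1 − β²) = 1/√(1 − 0.66928761) = 1/√0.33071239 = 1/0.575076 = 1.7389.
Lab-frame lifetime: Δt = γτ = 1.7389 × 436 ns = 758.16 ns.
Distance: d = vΔt = 0.8181 × 2.998×10⁸ m/s × 7.5816×10^-7 s = 186 m.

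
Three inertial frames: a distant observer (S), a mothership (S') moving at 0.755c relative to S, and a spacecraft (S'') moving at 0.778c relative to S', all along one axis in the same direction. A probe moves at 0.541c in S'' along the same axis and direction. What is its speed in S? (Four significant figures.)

Apply u = (u'+v)/(1+u'v) twice. Probe in the mothership frame: (0.541+0.778)/(1+0.541·0.778) = 1.319/1.420898 = 0.92829c.
That velocity, transformed to the rest frame of a distant observer: (0.92829+0.755)/(1+0.92829·0.755) = 1.68329/1.70085895 = 0.98967c.

0.9897c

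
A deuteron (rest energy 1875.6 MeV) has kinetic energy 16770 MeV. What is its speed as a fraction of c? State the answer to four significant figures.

K = (γ−1)mc², so γ = 1 + 16770/1875.6 = 9.9411.
Then v/c = √(1 − γ⁻²) = √(1 − 0.0101188) = √0.9898812 = 0.9949.

0.9949c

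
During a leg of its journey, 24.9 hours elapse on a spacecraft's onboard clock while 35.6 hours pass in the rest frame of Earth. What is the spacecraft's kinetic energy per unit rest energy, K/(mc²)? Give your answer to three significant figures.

γ = Δt/Δτ = 35.6/24.9 = 1.42972.
Since K = (γ−1)mc², K/(mc²) = 1.42972 − 1 = 0.430.

0.430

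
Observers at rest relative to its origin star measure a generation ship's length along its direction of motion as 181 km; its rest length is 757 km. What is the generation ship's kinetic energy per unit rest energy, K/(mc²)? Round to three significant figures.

3.18

Length contraction gives γ = L₀/L = 757/181 = 4.18232.
K/(mc²) = γ − 1 = 4.18232 − 1 = 3.18.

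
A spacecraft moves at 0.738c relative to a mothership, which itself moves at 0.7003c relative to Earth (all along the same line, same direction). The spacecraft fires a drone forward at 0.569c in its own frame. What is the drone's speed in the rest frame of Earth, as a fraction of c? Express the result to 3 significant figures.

0.986c

First combine the drone and spacecraft (S''→S'): u₁ = (0.569 + 0.738)/(1 + 0.569×0.738) = 1.307/1.419922 = 0.92047.
Then combine with the mothership (S'→S): u = (0.92047 + 0.7003)/(1 + 0.92047×0.7003) = 1.62077/1.644605141 = 0.98551.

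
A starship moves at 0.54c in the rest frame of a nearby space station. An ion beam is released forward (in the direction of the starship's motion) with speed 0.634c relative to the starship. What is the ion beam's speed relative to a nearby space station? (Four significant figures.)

In units of c, u = (u' + v)/(1 + u'v) with u' = 0.634 and v = 0.54.
Numerator: 0.634 + 0.54 = 1.174. Denominator: 1 + (0.634)(0.54) = 1.34236.
u = 1.174/1.34236 = 0.87458, so the speed is 0.8746c.

0.8746c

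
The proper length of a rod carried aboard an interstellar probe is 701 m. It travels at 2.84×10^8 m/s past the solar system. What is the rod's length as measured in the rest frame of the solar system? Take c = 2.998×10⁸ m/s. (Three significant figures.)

225 m

β = v/c = (2.84×10^8 m/s)/(2.998×10⁸ m/s) = 0.947298.
Lorentz factor: γ = (1 − 0.8973735)^(−1/2) = 3.1215.
Length contraction: L = L₀/γ = 701/3.1215 = 225 m.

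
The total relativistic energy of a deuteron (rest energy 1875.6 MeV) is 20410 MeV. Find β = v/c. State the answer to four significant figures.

0.9958

Total energy E = γmc² gives γ = 20410/1875.6 = 10.882.
Hence β = √(1 − 1/γ²) = √(1 − 0.00844467) = √0.99155533 = 0.9958.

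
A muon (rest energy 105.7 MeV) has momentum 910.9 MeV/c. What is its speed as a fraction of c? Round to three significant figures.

0.993c

βγ = pc/(mc²) = 910.9/105.7 = 8.6178.
Since γ² = 1 + (βγ)² = 75.2665, γ = √75.2665 = 8.67563, and β = (βγ)/γ = 8.6178/8.67563 = 0.993.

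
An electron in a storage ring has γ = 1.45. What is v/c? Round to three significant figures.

0.724

β = √(1 − 1/γ²) = √(1 − 1/2.1025) = √0.524376 = 0.724.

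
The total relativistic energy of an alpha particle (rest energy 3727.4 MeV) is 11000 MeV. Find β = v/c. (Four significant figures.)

0.9408

Total energy E = γmc² gives γ = 11000/3727.4 = 2.9511.
Hence β = √(1 − 1/γ²) = √(1 − 0.114824) = √0.885176 = 0.9408.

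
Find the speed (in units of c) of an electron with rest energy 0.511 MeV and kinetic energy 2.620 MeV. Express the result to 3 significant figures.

γ = 1 + K/(mc²) = 1 + 2.620/0.511 = 6.1272.
β = √(1 − 1/γ²) = √(1 − 0.0266364) = √0.9733636 = 0.987.

0.987c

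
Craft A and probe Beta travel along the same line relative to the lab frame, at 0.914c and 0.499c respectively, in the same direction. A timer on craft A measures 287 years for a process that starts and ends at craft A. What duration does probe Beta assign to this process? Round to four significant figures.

Speed of craft A in probe Beta's frame: u = (v_A − v_B)/(1 − v_A v_B/c²) = (0.914 − 0.499)/(1 − 0.914×0.499) = 0.415/0.543914 = 0.76299; |u| = 0.76299c.
γ for this relative speed: γ = 1/√(1 − 0.582154) = 1.547.
Craft A's interval is proper; time dilation gives Δt_B = γΔτ = 1.547 × 287 years = 444.0 years.

444.0 years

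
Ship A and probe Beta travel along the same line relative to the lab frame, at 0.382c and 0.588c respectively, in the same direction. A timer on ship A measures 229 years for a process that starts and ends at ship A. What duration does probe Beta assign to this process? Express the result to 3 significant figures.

238 years

Speed of ship A in probe Beta's frame: u = (v_A − v_B)/(1 − v_A v_B/c²) = (0.382 − 0.588)/(1 − 0.382×0.588) = −0.206/0.775384 = −0.26567; |u| = 0.26567c.
γ for this relative speed: γ = 1/√(1 − 0.0705805) = 1.0373.
The clock on ship A records proper time, so probe Beta measures Δt = γΔτ = 1.0373 × 229 = 238 years.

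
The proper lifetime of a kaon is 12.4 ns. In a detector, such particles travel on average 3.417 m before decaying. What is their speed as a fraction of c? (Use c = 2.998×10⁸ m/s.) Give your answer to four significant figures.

Lab distance = (lab lifetime)·v = γτ·βc, so βγ = d/(cτ) = 3.417/(2.998×10⁸ × 1.240×10^-8) = 0.91916.
With βγ = 0.91916: γ² = 1 + (βγ)² = 1.844855, and β = (βγ)/γ = 0.91916/1.35825 = 0.6767.

0.6767c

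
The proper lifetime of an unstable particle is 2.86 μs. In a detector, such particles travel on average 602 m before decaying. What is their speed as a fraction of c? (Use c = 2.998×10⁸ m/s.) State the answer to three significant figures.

0.575c

d = βγcτ ⇒ βγ = d/(cτ) = 602.0 m / (857.428 m) = 0.7021.
β = (βγ)/√(1+(βγ)²) = 0.7021/√1.492944 = 0.575.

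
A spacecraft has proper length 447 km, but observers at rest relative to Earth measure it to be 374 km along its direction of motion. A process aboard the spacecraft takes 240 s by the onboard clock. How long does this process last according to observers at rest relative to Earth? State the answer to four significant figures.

286.8 s

Length contraction gives γ = L₀/L = 447/374 = 1.19519.
Δt = γΔτ = 1.19519 × 240 = 286.8 s.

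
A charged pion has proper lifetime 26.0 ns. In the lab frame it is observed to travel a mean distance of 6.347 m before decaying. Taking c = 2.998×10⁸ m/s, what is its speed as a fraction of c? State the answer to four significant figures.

Let x = d/(cτ) = 6.347 m / (2.998×10⁸ m/s × 2.600×10^-8 s) = 0.81426. Since d = βγcτ, x = βγ = β/√(1−β²).
Solving: β² = x²/(1+x²) = 0.663019/1.663019 = 0.398684, so β = 0.6314.

0.6314c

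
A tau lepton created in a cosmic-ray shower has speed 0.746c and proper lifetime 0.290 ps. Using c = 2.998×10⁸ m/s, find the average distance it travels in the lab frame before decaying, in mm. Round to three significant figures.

0.0974 mm

With β = 0.746, γ = 1/√(1 − 0.746²) = 1/√0.443484 = 1.5016.
Lab-frame lifetime: Δt = γτ = 1.5016 × 0.290 ps = 0.43546 ps.
Distance: d = vΔt = 0.746 × 2.998×10⁸ m/s × 4.3546×10^-13 s = 9.74×10^-5 m = 0.0974 mm.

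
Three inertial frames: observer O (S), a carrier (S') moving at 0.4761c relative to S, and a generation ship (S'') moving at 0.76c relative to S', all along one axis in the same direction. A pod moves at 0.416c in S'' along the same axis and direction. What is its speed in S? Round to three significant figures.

0.961c

First combine the pod and generation ship (S''→S'): u₁ = (0.416 + 0.76)/(1 + 0.416×0.76) = 1.176/1.31616 = 0.89351.
Then combine with the carrier (S'→S): u = (0.89351 + 0.4761)/(1 + 0.89351×0.4761) = 1.36961/1.425400111 = 0.96086.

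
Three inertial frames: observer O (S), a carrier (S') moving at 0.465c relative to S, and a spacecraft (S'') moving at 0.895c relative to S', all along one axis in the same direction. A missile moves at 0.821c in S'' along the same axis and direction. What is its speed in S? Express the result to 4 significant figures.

First combine the missile and spacecraft (S''→S'): u₁ = (0.821 + 0.895)/(1 + 0.821×0.895) = 1.716/1.734795 = 0.98917.
Then combine with the carrier (S'→S): u = (0.98917 + 0.465)/(1 + 0.98917×0.465) = 1.45417/1.45996405 = 0.99603.

0.9960c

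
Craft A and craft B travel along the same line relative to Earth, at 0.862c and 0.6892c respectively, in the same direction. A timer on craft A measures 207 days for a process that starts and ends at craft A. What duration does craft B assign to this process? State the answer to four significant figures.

Speed of craft A in craft B's frame: u = (v_A − v_B)/(1 − v_A v_B/c²) = (0.862 − 0.6892)/(1 − 0.862×0.6892) = 0.1728/0.4059096 = 0.42571; |u| = 0.42571c.
At |u| = 0.42571c, γ = (1 − 0.181229)^(−1/2) = 1.1051.
The clock on craft A records proper time, so craft B measures Δt = γΔτ = 1.1051 × 207 = 228.8 days.

228.8 days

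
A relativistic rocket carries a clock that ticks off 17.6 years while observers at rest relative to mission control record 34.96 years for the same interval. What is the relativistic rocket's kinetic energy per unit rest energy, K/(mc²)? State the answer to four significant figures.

0.9864

From Δt = γΔτ: γ = 34.96/17.6 = 1.98636.
Since K = (γ−1)mc², K/(mc²) = 1.98636 − 1 = 0.9864.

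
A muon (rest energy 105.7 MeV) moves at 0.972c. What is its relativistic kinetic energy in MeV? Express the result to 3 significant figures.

With β = 0.972, γ = 1/√(1 − 0.972²) = 1/√0.055216 = 4.2557.
Kinetic energy: K = (γ − 1)mc² = (4.2557 − 1) × 105.7 MeV = 3.2557 × 105.7 = 344 MeV.

344 MeV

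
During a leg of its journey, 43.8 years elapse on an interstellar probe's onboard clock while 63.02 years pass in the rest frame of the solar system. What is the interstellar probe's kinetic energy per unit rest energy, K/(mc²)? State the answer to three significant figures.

0.439

The time-dilation ratio gives γ = 63.02/43.8 = 1.43881.
Since K = (γ−1)mc², K/(mc²) = 1.43881 − 1 = 0.439.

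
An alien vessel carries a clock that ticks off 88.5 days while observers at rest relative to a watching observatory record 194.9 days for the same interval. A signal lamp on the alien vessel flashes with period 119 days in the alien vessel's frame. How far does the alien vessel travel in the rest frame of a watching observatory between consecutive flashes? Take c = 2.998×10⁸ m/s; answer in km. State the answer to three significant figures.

From Δt = γΔτ: γ = 194.9/88.5 = 2.20226.
β = √(1 − 1/γ²) = 0.89096. Lab-frame period = γτ = 2.20226×119 days = 262.07 days. Distance = βc × γτ = 0.89096 × 2.998×10⁸ m/s × 22642848 s = 6.0481×10^15 m = 6.05×10^12 km.

6.05×10^12 km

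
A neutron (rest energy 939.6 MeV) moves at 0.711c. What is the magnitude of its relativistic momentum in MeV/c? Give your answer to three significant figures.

γ = 1/√(1 − β²) = 1/√(1 − 0.505521) = 1/√0.494479 = 1/0.703192 = 1.4221.
Momentum: p = γβ·mc = 1.4221 × 0.711 × 939.6 MeV/c = 950 MeV/c.

950 MeV/c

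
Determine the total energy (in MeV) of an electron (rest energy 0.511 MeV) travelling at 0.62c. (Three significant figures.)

γ = 1/√(1 − β²) = 1/√(1 − 0.3844) = 1/√0.6156 = 1/0.784602 = 1.2745.
Total energy: E = γmc² = 1.2745 × 0.511 MeV = 0.651 MeV.

0.651 MeV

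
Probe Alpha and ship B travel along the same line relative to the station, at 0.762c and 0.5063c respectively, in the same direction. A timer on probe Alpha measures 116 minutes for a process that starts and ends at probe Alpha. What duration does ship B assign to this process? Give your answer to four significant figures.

127.6 minutes

The velocity of probe Alpha relative to ship B is (0.762 − 0.5063)c / (1 − 0.762×0.5063) = 0.41631c; relative speed 0.41631c.
γ for this relative speed: γ = 1/√(1 − 0.173314) = 1.0998.
The clock on probe Alpha records proper time, so ship B measures Δt = γΔτ = 1.0998 × 116 = 127.6 minutes.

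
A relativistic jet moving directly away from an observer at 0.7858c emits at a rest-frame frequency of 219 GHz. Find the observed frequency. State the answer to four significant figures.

75.85 GHz

Relativistic Doppler (source moving away): f_obs = f_src · √((1−β)/(1+β)).
With β = 0.7858: factor = √(0.2142/1.7858) = 0.34633.
f_obs = 219 × 0.34633 = 75.85 GHz.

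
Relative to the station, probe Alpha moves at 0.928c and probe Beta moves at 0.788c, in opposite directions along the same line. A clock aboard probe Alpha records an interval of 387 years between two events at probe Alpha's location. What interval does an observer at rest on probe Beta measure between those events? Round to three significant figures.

Speed of probe Alpha in probe Beta's frame: u = (v_A + v_B)/(1 + v_A v_B/c²) = (0.928 + 0.788)/(1 + 0.928×0.788) = 1.716/1.731264 = 0.99118; |u| = 0.99118c.
At |u| = 0.99118c, γ = (1 − 0.982438)^(−1/2) = 7.5459.
Probe Alpha's interval is proper; time dilation gives Δt_B = γΔτ = 7.5459 × 387 years = 2920 years.

2920 years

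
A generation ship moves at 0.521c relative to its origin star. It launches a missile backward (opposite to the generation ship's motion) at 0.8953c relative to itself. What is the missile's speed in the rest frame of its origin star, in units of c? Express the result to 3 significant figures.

0.702c

Relativistic velocity addition: u = (u' + v)/(1 + u'v/c²), with u' = −0.8953c and v = 0.521c.
Numerator: −0.8953 + 0.521 = −0.3743. Denominator: 1 + (−0.8953)(0.521) = 0.5335487.
u = −0.3743/0.5335487 = −0.70153, so the speed is 0.702c.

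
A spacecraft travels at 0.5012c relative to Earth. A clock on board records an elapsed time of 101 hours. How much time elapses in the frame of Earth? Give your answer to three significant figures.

117 hours

β² = 0.25120144, so γ = 1/√0.74879856 = 1.1556.
The onboard clock measures proper time, so the interval in the rest frame of Earth is dilated: Δt = γ·Δτ = 1.1556 × 101 hours = 117 hours.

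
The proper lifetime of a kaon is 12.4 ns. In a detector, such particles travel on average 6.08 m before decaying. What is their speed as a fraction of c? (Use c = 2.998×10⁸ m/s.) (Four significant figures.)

Let x = d/(cτ) = 6.080 m / (2.998×10⁸ m/s × 1.240×10^-8 s) = 1.6355. Since d = βγcτ, x = βγ = β/√(1−β²).
Solving: β² = x²/(1+x²) = 2.67486/3.67486 = 0.727881, so β = 0.8532.

0.8532c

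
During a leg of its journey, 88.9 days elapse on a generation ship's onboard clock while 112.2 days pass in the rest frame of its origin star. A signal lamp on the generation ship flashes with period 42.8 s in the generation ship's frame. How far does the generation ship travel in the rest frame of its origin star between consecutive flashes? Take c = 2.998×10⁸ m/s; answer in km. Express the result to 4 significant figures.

γ = Δt/Δτ = 112.2/88.9 = 1.26209.
β = √(1 − 1/γ²) = 0.61008. Lab-frame period = γτ = 1.26209×42.8 s = 54.017 s. Distance = βc × γτ = 0.61008 × 2.998×10⁸ m/s × 54.017 s = 9.8798×10^9 m = 9.880×10^6 km.

9.880×10^6 km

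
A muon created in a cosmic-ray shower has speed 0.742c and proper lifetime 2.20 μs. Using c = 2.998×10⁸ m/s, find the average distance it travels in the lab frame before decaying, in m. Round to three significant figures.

With β = 0.742, γ = 1/√(1 − 0.742²) = 1/√0.449436 = 1.4916.
Lab-frame lifetime: Δt = γτ = 1.4916 × 2.20 μs = 3.2815 μs.
Distance: d = vΔt = 0.742 × 2.998×10⁸ m/s × 3.2815×10^-6 s = 730 m.

730 m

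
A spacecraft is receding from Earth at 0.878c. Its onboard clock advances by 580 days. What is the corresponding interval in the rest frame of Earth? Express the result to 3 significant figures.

β² = 0.770884, so γ = 1/√0.229116 = 2.0892.
Time dilation: Δt = γ·Δτ = 2.0892 × 580 = 1210 days.

1210 days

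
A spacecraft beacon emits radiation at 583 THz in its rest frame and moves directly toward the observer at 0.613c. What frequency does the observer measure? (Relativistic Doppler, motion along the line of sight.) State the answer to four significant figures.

1190 THz

Relativistic Doppler (source moving toward): f_obs = f_src · √((1+β)/(1−β)).
With β = 0.613: factor = √(1.613/0.387) = 2.0416.
f_obs = 583 × 2.0416 = 1190 THz.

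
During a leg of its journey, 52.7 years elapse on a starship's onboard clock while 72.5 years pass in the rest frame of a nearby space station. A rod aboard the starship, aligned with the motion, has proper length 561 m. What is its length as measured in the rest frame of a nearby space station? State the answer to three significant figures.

408 m

The time-dilation ratio gives γ = 72.5/52.7 = 1.37571.
L = L₀/γ = 561/1.37571 = 408 m.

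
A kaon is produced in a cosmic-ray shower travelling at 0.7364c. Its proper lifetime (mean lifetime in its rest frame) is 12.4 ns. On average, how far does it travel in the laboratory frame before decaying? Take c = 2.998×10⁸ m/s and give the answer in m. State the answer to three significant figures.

4.05 m

With β = 0.7364, γ = 1/√(1 − 0.7364²) = 1/√0.45771504 = 1.4781.
Lab-frame lifetime: Δt = γτ = 1.4781 × 12.4 ns = 18.328 ns.
Distance: d = vΔt = 0.7364 × 2.998×10⁸ m/s × 1.8328×10^-8 s = 4.05 m.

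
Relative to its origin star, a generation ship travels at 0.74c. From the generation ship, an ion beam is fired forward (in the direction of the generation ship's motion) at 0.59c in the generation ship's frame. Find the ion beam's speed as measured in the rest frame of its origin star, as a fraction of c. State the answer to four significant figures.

0.9258c

In units of c, u = (u' + v)/(1 + u'v) with u' = 0.59 and v = 0.74.
Numerator: 0.59 + 0.74 = 1.33. Denominator: 1 + (0.59)(0.74) = 1.4366.
u = 1.33/1.4366 = 0.9258, so the speed is 0.9258c.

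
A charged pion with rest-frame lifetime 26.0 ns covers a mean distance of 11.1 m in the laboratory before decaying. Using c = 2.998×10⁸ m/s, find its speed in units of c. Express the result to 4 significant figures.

Let x = d/(cτ) = 11.10 m / (2.998×10⁸ m/s × 2.600×10^-8 s) = 1.424. Since d = βγcτ, x = βγ = β/√(1−β²).
Solving: β² = x²/(1+x²) = 2.02778/3.02778 = 0.669725, so β = 0.8184.

0.8184c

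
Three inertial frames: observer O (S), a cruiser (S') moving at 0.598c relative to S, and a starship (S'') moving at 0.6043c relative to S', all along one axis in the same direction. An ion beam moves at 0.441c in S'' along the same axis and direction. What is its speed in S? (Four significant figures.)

0.9530c

Compose velocities in two stages. Stage 1 (into S'): u₁ = (0.441+0.6043)/(1+0.441×0.6043) = 0.82535.
Stage 2 (into S): u = (0.82535+0.598)/(1+0.82535×0.598) = 0.95299, so the speed is 0.9530c.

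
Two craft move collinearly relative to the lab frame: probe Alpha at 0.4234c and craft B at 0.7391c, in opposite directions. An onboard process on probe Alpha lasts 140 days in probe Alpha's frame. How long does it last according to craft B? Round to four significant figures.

Speed of probe Alpha in craft B's frame: u = (v_A + v_B)/(1 + v_A v_B/c²) = (0.4234 + 0.7391)/(1 + 0.4234×0.7391) = 1.1625/1.31293494 = 0.88542; |u| = 0.88542c.
γ for this relative speed: γ = 1/√(1 − 0.783969) = 2.1515.
Probe Alpha's interval is proper; time dilation gives Δt_B = γΔτ = 2.1515 × 140 days = 301.2 days.

301.2 days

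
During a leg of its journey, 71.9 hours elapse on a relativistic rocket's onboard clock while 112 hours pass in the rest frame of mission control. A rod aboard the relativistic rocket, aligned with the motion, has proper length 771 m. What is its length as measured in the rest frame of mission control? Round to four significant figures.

495.0 m

γ = Δt/Δτ = 112/71.9 = 1.55772.
L = L₀/γ = 771/1.55772 = 495.0 m.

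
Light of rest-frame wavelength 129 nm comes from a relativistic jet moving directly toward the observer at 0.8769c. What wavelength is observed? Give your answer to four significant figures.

33.04 nm

Relativistic Doppler for wavelength: λ_obs = λ_src · √((1−β)/(1+β)).
With β = 0.8769: factor = √(0.1231/1.8769) = 0.2561.
λ_obs = 129 × 0.2561 = 33.04 nm.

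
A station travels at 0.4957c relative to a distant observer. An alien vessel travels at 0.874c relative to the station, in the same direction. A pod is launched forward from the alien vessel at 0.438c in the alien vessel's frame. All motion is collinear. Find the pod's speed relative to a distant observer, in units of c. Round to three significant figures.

Compose velocities in two stages. Stage 1 (into S'): u₁ = (0.438+0.874)/(1+0.438×0.874) = 0.94879.
Stage 2 (into S): u = (0.94879+0.4957)/(1+0.94879×0.4957) = 0.98244, so the speed is 0.982c.

0.982c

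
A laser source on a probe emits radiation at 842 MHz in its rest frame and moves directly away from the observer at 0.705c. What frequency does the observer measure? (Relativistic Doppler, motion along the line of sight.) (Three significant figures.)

Relativistic Doppler (source moving away): f_obs = f_src · √((1−β)/(1+β)).
With β = 0.705: factor = √(0.295/1.705) = 0.41596.
f_obs = 842 × 0.41596 = 350 MHz.

350 MHz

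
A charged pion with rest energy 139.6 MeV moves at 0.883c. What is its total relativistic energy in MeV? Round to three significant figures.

Lorentz factor: γ = (1 − 0.779689)^(−1/2) = 2.1305.
Total energy: E = γmc² = 2.1305 × 139.6 MeV = 297 MeV.

297 MeV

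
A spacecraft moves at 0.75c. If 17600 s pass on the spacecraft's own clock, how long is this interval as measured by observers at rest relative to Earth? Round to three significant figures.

γ = 1/√(1 − β²) = 1/√(1 − 0.5625) = 1/√0.4375 = 1/0.661438 = 1.5119.
Time dilation: Δt = γ·Δτ = 1.5119 × 17600 = 26600 s.

26600 s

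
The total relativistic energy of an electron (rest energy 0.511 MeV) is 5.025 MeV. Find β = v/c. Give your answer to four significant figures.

γ = E/(mc²) = 5.025/0.511 = 9.8337.
β = √(1 − 1/γ²) = √(1 − 0.0103411) = √0.9896589 = 0.9948.

0.9948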